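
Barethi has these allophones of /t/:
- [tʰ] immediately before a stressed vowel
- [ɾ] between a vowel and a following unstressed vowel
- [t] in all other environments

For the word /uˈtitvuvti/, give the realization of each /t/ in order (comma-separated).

[tʰ], [t], [t]

Occurrence 1 (position 2): immediately before a stressed vowel → [tʰ].
Occurrence 2 (position 4): no conditioning environment matches → elsewhere allophone [t].
Occurrence 3 (position 8): no conditioning environment matches → elsewhere allophone [t].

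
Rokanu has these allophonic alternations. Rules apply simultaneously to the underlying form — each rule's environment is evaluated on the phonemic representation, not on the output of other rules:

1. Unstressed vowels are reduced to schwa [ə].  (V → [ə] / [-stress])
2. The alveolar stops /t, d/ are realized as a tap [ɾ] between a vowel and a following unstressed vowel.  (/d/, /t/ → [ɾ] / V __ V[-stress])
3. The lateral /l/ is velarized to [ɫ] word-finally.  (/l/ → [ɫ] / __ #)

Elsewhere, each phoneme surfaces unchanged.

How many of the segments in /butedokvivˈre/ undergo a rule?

Segments that undergo a rule: /u/ → [ə] (rule 1); /t/ → [ɾ] (rule 2); /e/ → [ə] (rule 1); /d/ → [ɾ] (rule 2); /o/ → [ə] (rule 1); /i/ → [ə] (rule 1).
All other segments surface unchanged.

6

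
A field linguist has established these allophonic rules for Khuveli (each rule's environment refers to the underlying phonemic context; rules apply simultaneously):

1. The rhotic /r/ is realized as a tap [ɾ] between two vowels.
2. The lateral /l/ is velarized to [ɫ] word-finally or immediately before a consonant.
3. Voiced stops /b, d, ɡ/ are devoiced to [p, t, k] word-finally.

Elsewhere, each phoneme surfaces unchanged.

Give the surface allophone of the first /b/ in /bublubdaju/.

[b]

/b/ (word-initial) fails the environment for rule 3, so it stays [b].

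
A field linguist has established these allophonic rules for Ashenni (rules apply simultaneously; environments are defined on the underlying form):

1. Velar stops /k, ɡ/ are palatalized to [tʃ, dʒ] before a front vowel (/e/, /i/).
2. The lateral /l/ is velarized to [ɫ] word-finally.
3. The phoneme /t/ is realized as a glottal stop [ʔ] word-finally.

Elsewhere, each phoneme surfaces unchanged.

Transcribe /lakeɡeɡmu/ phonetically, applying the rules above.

/l/ (word-initial): rule 2 targets it, but not word-finally → unchanged [l].
/a/ stays [a].
Rule 1 applies to /k/ (between /a/ and /e/: before a front vowel) → [tʃ].
/e/ — not in any rule's target class → [e].
/ɡ/ (between /e/ and /e/): before a front vowel, so rule 1 applies → [dʒ].
/e/ (between /ɡ/ and /ɡ/): no rule targets it → [e].
/ɡ/ (between /e/ and /m/) is in the target of rule 1 but the environment (before a front vowel) is not met → [ɡ].
/m/ (between /ɡ/ and /u/): no rule targets it → [m].
/u/ (word-final) is unaffected → [u].

[latʃedʒeɡmu]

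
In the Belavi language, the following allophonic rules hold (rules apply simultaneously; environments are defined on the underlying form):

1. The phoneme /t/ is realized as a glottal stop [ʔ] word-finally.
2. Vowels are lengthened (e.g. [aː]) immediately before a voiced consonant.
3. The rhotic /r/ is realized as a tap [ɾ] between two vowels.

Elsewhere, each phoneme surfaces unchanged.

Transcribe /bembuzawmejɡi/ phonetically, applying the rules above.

Rule 2 applies to /e/ (between /b/ and /m/: before a voiced consonant) → [eː].
/u/ (between /b/ and /z/): before a voiced consonant, so rule 2 applies → [uː].
/a/ — between /z/ and /w/, before a voiced consonant — surfaces as [aː] (rule 2).
/e/ meets the environment for rule 2 (before a voiced consonant) → [eː].
/i/ (word-final) fails the environment for rule 2, so it stays [i].

[beːmbuːzaːwmeːjɡi]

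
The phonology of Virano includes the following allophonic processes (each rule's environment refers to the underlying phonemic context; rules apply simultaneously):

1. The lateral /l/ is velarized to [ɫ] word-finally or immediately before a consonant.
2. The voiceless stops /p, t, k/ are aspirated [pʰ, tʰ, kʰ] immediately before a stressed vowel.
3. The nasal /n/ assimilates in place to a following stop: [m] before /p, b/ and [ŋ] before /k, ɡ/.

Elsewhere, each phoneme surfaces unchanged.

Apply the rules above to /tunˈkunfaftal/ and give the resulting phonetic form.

[tuŋˈkʰunfaftaɫ]

/t/ (word-initial) fails the environment for rule 2, so it stays [t].
/u/ (between /t/ and /n/) is unaffected → [u].
/n/ meets the environment for rule 3 (before a labial or velar stop) → [ŋ].
/k/ (between /n/ and /u/): immediately before a stressed vowel, so rule 2 applies → [kʰ].
/u/ stays [u].
/n/ (between /u/ and /f/) is in the target of rule 3 but the environment (before a labial or velar stop) is not met → [n].
/f/ — not in any rule's target class → [f].
/a/ (between /f/ and /f/): no rule targets it → [a].
/f/ — not in any rule's target class → [f].
/t/ (between /f/ and /a/) is in the target of rule 2 but the environment (immediately before a stressed vowel) is not met → [t].
/a/ (between /t/ and /l/): no rule targets it → [a].
/l/ (word-final): word-finally or immediately before a consonant, so rule 1 applies → [ɫ].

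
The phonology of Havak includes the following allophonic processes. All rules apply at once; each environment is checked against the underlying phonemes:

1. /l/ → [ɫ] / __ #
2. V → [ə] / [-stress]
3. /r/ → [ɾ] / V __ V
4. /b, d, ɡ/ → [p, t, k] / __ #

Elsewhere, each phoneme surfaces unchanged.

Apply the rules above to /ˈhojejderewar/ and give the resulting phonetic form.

[ˈhojəjdəɾəwər]

/h/ (word-initial) is unaffected → [h].
/o/ (between /h/ and /j/): rule 2 targets it, but not in an unstressed syllable → unchanged [o].
/j/ — not in any rule's target class → [j].
Rule 2 applies to /e/ (between /j/ and /j/: in an unstressed syllable) → [ə].
/j/ (between /e/ and /d/) is unaffected → [j].
/d/ (between /j/ and /e/) fails the environment for rule 4, so it stays [d].
/e/ (between /d/ and /r/) occurs in an unstressed syllable → [ə] by rule 2.
/r/ (between /e/ and /e/): between two vowels, so rule 3 applies → [ɾ].
/e/ — between /r/ and /w/, in an unstressed syllable — surfaces as [ə] (rule 2).
/w/ stays [w].
/a/ (between /w/ and /r/) occurs in an unstressed syllable → [ə] by rule 2.
/r/ (word-final) fails the environment for rule 3, so it stays [r].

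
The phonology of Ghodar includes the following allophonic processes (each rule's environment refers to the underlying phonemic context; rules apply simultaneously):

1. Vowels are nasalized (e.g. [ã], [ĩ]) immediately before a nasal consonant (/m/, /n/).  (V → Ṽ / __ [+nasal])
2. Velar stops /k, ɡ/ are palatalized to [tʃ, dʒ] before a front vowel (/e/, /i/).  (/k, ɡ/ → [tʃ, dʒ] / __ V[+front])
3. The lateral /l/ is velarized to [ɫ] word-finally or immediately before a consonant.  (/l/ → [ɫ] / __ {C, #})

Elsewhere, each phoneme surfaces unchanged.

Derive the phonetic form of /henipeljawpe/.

/h/ (word-initial): no rule targets it → [h].
Rule 1 applies to /e/ (between /h/ and /n/: before a nasal consonant) → [ẽ].
/n/ — not in any rule's target class → [n].
/i/ (between /n/ and /p/) is in the target of rule 1 but the environment (before a nasal consonant) is not met → [i].
/p/ stays [p].
/e/ (between /p/ and /l/) fails the environment for rule 1, so it stays [e].
/l/ meets the environment for rule 3 (word-finally or immediately before a consonant) → [ɫ].
/j/ (between /l/ and /a/) is unaffected → [j].
/a/ (between /j/ and /w/) is in the target of rule 1 but the environment (before a nasal consonant) is not met → [a].
/w/ — not in any rule's target class → [w].
/p/ — not in any rule's target class → [p].
/e/ (word-final) is in the target of rule 1 but the environment (before a nasal consonant) is not met → [e].

[hẽnipeɫjawpe]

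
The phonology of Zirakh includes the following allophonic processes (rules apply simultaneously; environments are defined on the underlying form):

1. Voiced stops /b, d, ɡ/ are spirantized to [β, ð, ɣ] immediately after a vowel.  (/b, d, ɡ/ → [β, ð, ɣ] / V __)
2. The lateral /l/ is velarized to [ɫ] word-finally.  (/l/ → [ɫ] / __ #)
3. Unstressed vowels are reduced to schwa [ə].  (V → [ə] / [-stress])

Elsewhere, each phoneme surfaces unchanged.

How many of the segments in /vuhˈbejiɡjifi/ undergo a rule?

5

Segments that undergo a rule: /u/ → [ə] (rule 3); /i/ → [ə] (rule 3); /ɡ/ → [ɣ] (rule 1); /i/ → [ə] (rule 3); /i/ → [ə] (rule 3).
All other segments surface unchanged.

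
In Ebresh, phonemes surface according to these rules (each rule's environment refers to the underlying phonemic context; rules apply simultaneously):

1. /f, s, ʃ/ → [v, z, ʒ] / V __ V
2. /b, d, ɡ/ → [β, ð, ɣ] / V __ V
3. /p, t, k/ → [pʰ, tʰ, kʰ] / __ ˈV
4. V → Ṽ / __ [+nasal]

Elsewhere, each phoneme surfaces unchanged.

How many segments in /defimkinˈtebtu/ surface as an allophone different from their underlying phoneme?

Segments that undergo a rule: /f/ → [v] (rule 1); /i/ → [ĩ] (rule 4); /i/ → [ĩ] (rule 4); /t/ → [tʰ] (rule 3).
All other segments surface unchanged.

4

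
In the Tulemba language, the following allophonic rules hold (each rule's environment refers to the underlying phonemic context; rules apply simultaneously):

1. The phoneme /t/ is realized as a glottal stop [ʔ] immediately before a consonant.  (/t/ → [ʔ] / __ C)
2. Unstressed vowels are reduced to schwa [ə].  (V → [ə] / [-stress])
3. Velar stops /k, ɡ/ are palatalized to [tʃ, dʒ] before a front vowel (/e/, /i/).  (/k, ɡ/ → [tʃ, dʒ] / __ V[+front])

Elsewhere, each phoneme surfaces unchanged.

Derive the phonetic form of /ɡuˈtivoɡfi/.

[ɡəˈtivəɡfə]

/ɡ/ — word-initial; rule 3 does not apply here → [ɡ].
/u/ — between /ɡ/ and /t/, in an unstressed syllable — surfaces as [ə] (rule 2).
/t/ (between /u/ and /i/) is in the target of rule 1 but the environment (immediately before a consonant) is not met → [t].
/i/ (between /t/ and /v/) is in the target of rule 2 but the environment (in an unstressed syllable) is not met → [i].
/v/ (between /i/ and /o/) is unaffected → [v].
/o/ (between /v/ and /ɡ/) occurs in an unstressed syllable → [ə] by rule 2.
/ɡ/ (between /o/ and /f/) fails the environment for rule 3, so it stays [ɡ].
/f/ stays [f].
/i/ (word-final) occurs in an unstressed syllable → [ə] by rule 2.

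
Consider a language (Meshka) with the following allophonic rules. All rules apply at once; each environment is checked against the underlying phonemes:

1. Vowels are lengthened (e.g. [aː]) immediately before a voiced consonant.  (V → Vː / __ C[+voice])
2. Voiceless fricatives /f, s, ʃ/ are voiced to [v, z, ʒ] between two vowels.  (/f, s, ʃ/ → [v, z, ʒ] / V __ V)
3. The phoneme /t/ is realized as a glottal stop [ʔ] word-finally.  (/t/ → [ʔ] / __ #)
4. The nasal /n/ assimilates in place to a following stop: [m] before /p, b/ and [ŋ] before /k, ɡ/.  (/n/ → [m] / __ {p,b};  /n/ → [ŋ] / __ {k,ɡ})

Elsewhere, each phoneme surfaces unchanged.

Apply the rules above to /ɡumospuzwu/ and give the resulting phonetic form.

/ɡ/ (word-initial): no rule targets it → [ɡ].
Rule 1 applies to /u/ (between /ɡ/ and /m/: before a voiced consonant) → [uː].
/m/ stays [m].
/o/ (between /m/ and /s/): rule 1 targets it, but not before a voiced consonant → unchanged [o].
/s/ (between /o/ and /p/) is in the target of rule 2 but the environment (between two vowels) is not met → [s].
/p/ (between /s/ and /u/): no rule targets it → [p].
Rule 1 applies to /u/ (between /p/ and /z/: before a voiced consonant) → [uː].
/z/ — not in any rule's target class → [z].
/w/ — not in any rule's target class → [w].
/u/ (word-final) is in the target of rule 1 but the environment (before a voiced consonant) is not met → [u].

[ɡuːmospuːzwu]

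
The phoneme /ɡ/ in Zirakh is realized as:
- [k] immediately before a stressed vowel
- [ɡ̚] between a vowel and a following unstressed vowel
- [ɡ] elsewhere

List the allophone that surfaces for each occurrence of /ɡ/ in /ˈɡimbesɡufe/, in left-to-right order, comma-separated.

Occurrence 1 (position 1): immediately before a stressed vowel → [k].
Occurrence 2 (position 7): no conditioning environment matches → elsewhere allophone [ɡ].

[k], [ɡ]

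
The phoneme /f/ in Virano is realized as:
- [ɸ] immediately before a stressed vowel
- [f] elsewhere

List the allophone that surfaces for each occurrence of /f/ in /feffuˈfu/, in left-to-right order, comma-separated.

Occurrence 1 (position 1): no conditioning environment matches → elsewhere allophone [f].
Occurrence 2 (position 3): no conditioning environment matches → elsewhere allophone [f].
Occurrence 3 (position 4): no conditioning environment matches → elsewhere allophone [f].
Occurrence 4 (position 6): immediately before a stressed vowel → [ɸ].

[f], [f], [f], [ɸ]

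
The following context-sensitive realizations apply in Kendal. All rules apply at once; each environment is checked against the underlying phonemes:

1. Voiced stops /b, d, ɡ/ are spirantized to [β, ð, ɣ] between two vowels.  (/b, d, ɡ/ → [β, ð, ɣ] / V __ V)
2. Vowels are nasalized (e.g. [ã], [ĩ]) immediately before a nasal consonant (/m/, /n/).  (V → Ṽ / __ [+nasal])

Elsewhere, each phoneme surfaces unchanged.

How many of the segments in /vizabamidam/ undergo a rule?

4

Segments that undergo a rule: /b/ → [β] (rule 1); /a/ → [ã] (rule 2); /d/ → [ð] (rule 1); /a/ → [ã] (rule 2).
All other segments surface unchanged.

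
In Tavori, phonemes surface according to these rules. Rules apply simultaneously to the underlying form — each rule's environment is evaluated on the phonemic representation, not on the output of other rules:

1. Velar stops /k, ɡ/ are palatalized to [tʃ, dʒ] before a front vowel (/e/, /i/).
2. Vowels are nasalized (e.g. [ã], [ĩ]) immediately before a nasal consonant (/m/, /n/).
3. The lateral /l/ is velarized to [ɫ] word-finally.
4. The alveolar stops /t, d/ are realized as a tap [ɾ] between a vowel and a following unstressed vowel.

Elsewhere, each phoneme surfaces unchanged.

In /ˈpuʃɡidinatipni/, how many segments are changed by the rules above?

Segments that undergo a rule: /ɡ/ → [dʒ] (rule 1); /d/ → [ɾ] (rule 4); /i/ → [ĩ] (rule 2); /t/ → [ɾ] (rule 4).
All other segments surface unchanged.

4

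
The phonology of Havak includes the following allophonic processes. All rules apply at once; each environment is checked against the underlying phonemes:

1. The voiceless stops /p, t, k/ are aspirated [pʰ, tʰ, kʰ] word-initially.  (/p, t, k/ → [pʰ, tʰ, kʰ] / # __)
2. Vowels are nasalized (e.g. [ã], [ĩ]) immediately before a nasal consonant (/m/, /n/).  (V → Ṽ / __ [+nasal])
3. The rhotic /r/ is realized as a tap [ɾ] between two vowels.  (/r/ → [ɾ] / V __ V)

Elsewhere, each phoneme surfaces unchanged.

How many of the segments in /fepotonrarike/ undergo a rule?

Segments that undergo a rule: /o/ → [õ] (rule 2); /r/ → [ɾ] (rule 3).
All other segments surface unchanged.

2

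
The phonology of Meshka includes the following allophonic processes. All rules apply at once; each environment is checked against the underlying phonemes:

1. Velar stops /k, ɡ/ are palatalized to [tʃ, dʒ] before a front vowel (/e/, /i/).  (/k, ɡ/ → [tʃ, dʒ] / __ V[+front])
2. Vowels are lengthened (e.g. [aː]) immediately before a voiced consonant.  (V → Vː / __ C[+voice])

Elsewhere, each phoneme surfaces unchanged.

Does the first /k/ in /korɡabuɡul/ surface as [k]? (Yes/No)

/k/ (word-initial): rule 1 targets it, but not before a front vowel → unchanged [k].
The actual realization is [k], which matches [k].

Yes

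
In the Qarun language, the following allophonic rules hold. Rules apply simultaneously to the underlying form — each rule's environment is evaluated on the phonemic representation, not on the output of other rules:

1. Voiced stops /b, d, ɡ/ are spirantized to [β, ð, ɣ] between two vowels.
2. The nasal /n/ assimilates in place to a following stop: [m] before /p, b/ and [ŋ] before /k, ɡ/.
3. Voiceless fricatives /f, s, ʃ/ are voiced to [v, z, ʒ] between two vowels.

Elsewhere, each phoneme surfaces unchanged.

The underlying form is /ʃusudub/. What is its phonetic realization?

[ʃuzuðub]

/ʃ/ (word-initial) is in the target of rule 3 but the environment (between two vowels) is not met → [ʃ].
/u/ stays [u].
/s/ (between /u/ and /u/): between two vowels, so rule 3 applies → [z].
/u/ (between /s/ and /d/): no rule targets it → [u].
/d/ (between /u/ and /u/): between two vowels, so rule 1 applies → [ð].
/u/ stays [u].
/b/ (word-final): rule 1 targets it, but not between two vowels → unchanged [b].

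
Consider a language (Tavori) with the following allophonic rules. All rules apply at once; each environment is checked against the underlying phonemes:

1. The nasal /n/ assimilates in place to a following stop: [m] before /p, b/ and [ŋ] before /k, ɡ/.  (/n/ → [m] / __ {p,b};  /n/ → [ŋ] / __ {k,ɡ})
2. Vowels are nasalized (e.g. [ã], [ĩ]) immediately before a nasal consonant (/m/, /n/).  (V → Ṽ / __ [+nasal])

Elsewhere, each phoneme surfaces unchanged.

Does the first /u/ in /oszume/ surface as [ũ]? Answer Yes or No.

Yes

/u/ — between /z/ and /m/, before a nasal consonant — surfaces as [ũ] (rule 2).
The actual realization is [ũ], which matches [ũ].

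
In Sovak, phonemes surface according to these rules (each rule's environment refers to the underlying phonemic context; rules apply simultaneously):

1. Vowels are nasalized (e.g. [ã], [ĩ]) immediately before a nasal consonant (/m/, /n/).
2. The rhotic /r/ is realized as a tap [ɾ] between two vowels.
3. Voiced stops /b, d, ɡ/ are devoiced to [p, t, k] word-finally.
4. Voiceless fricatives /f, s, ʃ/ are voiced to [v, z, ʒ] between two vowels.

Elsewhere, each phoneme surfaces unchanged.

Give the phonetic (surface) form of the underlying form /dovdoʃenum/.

/d/ — word-initial; rule 3 does not apply here → [d].
/o/ (between /d/ and /v/) is in the target of rule 1 but the environment (before a nasal consonant) is not met → [o].
/v/ — not in any rule's target class → [v].
/d/ (between /v/ and /o/): rule 3 targets it, but not word-finally → unchanged [d].
/o/ (between /d/ and /ʃ/) is in the target of rule 1 but the environment (before a nasal consonant) is not met → [o].
/ʃ/ (between /o/ and /e/): between two vowels, so rule 4 applies → [ʒ].
/e/ (between /ʃ/ and /n/) occurs before a nasal consonant → [ẽ] by rule 1.
/n/ stays [n].
/u/ — between /n/ and /m/, before a nasal consonant — surfaces as [ũ] (rule 1).
/m/ (word-final) is unaffected → [m].

[dovdoʒẽnũm]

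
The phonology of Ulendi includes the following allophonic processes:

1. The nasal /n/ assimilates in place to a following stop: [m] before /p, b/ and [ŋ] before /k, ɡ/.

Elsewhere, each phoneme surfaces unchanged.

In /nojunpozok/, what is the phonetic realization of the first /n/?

[n]

/n/ (word-initial) is in the target of rule 1 but the environment (before a labial or velar stop) is not met → [n].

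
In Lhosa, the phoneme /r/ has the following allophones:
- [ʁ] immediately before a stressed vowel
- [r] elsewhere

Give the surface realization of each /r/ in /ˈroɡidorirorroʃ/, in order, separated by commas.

Occurrence 1 (position 1): immediately before a stressed vowel → [ʁ].
Occurrence 2 (position 7): no conditioning environment matches → elsewhere allophone [r].
Occurrence 3 (position 9): no conditioning environment matches → elsewhere allophone [r].
Occurrence 4 (position 11): no conditioning environment matches → elsewhere allophone [r].
Occurrence 5 (position 12): no conditioning environment matches → elsewhere allophone [r].

[ʁ], [r], [r], [r], [r]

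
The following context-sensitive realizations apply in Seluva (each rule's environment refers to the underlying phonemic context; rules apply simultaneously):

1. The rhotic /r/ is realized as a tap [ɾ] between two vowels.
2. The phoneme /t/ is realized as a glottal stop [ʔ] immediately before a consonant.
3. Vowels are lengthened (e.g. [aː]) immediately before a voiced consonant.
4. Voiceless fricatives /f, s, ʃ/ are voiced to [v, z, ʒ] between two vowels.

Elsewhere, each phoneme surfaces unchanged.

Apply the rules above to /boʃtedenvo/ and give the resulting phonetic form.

[boʃteːdeːnvo]

/b/ (word-initial) is unaffected → [b].
/o/ — between /b/ and /ʃ/; rule 3 does not apply here → [o].
/ʃ/ (between /o/ and /t/): rule 4 targets it, but not between two vowels → unchanged [ʃ].
/t/ (between /ʃ/ and /e/): rule 2 targets it, but not immediately before a consonant → unchanged [t].
/e/ meets the environment for rule 3 (before a voiced consonant) → [eː].
/d/ stays [d].
/e/ meets the environment for rule 3 (before a voiced consonant) → [eː].
/n/ — not in any rule's target class → [n].
/v/ — not in any rule's target class → [v].
/o/ (word-final): rule 3 targets it, but not before a voiced consonant → unchanged [o].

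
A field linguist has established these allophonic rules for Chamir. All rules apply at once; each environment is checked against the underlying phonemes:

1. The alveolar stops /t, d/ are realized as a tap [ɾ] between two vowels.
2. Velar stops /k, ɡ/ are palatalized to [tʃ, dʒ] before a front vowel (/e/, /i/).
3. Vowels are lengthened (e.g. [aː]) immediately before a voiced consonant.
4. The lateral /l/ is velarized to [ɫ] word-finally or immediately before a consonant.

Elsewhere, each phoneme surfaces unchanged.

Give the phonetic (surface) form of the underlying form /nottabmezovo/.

/n/ stays [n].
/o/ — between /n/ and /t/; rule 3 does not apply here → [o].
/t/ (between /o/ and /t/) fails the environment for rule 1, so it stays [t].
/t/ (between /t/ and /a/): rule 1 targets it, but not between two vowels → unchanged [t].
/a/ (between /t/ and /b/) occurs before a voiced consonant → [aː] by rule 3.
/b/ stays [b].
/m/ (between /b/ and /e/) is unaffected → [m].
/e/ (between /m/ and /z/) occurs before a voiced consonant → [eː] by rule 3.
/z/ stays [z].
/o/ (between /z/ and /v/) occurs before a voiced consonant → [oː] by rule 3.
/v/ (between /o/ and /o/): no rule targets it → [v].
/o/ — word-final; rule 3 does not apply here → [o].

[nottaːbmeːzoːvo]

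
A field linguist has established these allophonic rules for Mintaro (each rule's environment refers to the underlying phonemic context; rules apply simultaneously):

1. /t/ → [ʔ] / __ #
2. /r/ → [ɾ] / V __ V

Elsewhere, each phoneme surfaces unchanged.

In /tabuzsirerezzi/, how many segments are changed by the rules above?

Segments that undergo a rule: /r/ → [ɾ] (rule 2); /r/ → [ɾ] (rule 2).
All other segments surface unchanged.

2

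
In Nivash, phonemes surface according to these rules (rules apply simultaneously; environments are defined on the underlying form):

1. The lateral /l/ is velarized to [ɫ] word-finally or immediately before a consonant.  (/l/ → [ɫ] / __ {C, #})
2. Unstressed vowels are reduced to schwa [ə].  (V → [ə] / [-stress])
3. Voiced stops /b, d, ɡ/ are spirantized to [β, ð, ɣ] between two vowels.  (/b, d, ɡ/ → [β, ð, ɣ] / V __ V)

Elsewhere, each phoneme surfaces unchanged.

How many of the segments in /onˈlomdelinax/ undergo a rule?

4

Segments that undergo a rule: /o/ → [ə] (rule 2); /e/ → [ə] (rule 2); /i/ → [ə] (rule 2); /a/ → [ə] (rule 2).
All other segments surface unchanged.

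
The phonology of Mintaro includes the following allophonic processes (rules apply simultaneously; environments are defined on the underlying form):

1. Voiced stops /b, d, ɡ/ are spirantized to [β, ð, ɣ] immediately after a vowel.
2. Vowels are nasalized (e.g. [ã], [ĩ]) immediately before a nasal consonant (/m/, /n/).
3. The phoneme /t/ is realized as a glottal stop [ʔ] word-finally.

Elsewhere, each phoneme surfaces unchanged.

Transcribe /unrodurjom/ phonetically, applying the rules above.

[ũnroðurjõm]

/u/ — word-initial, before a nasal consonant — surfaces as [ũ] (rule 2).
/n/ — not in any rule's target class → [n].
/r/ (between /n/ and /o/) is unaffected → [r].
/o/ (between /r/ and /d/) is in the target of rule 2 but the environment (before a nasal consonant) is not met → [o].
/d/ meets the environment for rule 1 (immediately after a vowel) → [ð].
/u/ (between /d/ and /r/): rule 2 targets it, but not before a nasal consonant → unchanged [u].
/r/ (between /u/ and /j/): no rule targets it → [r].
/j/ stays [j].
/o/ (between /j/ and /m/): before a nasal consonant, so rule 2 applies → [õ].
/m/ — not in any rule's target class → [m].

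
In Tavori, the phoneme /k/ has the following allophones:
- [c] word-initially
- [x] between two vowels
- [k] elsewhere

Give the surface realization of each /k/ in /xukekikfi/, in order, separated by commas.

[x], [x], [k]

Occurrence 1 (position 3): between two vowels → [x].
Occurrence 2 (position 5): between two vowels → [x].
Occurrence 3 (position 7): no conditioning environment matches → elsewhere allophone [k].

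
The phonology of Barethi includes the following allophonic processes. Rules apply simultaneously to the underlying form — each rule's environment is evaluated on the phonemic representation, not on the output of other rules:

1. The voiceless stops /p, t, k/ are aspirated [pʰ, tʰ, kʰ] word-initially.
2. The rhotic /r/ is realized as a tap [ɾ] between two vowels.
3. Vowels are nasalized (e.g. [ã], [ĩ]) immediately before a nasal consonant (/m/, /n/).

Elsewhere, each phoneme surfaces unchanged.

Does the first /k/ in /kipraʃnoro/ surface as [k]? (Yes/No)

No

/k/ (word-initial) occurs word-initially → [kʰ] by rule 1.
The actual realization is [kʰ], not [k].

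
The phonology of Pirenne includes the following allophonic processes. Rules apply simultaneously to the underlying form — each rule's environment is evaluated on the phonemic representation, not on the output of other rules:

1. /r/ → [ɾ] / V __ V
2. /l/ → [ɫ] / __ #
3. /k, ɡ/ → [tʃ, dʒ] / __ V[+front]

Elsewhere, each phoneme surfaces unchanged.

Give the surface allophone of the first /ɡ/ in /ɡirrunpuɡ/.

[dʒ]

/ɡ/ (word-initial): before a front vowel, so rule 3 applies → [dʒ].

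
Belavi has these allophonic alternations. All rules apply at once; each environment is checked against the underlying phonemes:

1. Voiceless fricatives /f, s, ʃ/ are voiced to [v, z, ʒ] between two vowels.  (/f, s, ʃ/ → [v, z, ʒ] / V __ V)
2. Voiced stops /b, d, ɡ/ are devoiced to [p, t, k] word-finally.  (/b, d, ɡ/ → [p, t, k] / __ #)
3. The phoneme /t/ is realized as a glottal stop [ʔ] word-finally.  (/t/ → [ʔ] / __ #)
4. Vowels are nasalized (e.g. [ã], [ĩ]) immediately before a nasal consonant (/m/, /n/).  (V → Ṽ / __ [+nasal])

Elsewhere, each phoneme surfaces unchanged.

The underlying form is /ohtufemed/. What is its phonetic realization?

/o/ (word-initial) fails the environment for rule 4, so it stays [o].
/h/ (between /o/ and /t/) is unaffected → [h].
/t/ (between /h/ and /u/) fails the environment for rule 3, so it stays [t].
/u/ — between /t/ and /f/; rule 4 does not apply here → [u].
/f/ (between /u/ and /e/): between two vowels, so rule 1 applies → [v].
/e/ (between /f/ and /m/): before a nasal consonant, so rule 4 applies → [ẽ].
/m/ (between /e/ and /e/): no rule targets it → [m].
/e/ (between /m/ and /d/): rule 4 targets it, but not before a nasal consonant → unchanged [e].
Rule 2 applies to /d/ (word-final: word-finally) → [t].

[ohtuvẽmet]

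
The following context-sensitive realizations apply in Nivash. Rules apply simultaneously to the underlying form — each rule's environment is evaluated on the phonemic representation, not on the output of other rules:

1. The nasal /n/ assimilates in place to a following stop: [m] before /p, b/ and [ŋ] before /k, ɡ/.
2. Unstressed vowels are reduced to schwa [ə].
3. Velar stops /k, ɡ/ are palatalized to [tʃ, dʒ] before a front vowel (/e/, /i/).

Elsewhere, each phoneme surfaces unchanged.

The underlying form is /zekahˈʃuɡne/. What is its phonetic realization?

/z/ — not in any rule's target class → [z].
/e/ (between /z/ and /k/): in an unstressed syllable, so rule 2 applies → [ə].
/k/ — between /e/ and /a/; rule 3 does not apply here → [k].
/a/ — between /k/ and /h/, in an unstressed syllable — surfaces as [ə] (rule 2).
/h/ — not in any rule's target class → [h].
/ʃ/ (between /h/ and /u/): no rule targets it → [ʃ].
/u/ (between /ʃ/ and /ɡ/) is in the target of rule 2 but the environment (in an unstressed syllable) is not met → [u].
/ɡ/ (between /u/ and /n/) fails the environment for rule 3, so it stays [ɡ].
/n/ (between /ɡ/ and /e/) is in the target of rule 1 but the environment (before a labial or velar stop) is not met → [n].
/e/ — word-final, in an unstressed syllable — surfaces as [ə] (rule 2).

[zəkəhˈʃuɡnə]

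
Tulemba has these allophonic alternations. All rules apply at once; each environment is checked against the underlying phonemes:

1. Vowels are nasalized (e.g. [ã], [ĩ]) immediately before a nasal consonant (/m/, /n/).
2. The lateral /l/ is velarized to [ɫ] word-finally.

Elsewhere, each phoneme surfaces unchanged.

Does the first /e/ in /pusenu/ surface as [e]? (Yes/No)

No

Rule 1 applies to /e/ (between /s/ and /n/: before a nasal consonant) → [ẽ].
The actual realization is [ẽ], not [e].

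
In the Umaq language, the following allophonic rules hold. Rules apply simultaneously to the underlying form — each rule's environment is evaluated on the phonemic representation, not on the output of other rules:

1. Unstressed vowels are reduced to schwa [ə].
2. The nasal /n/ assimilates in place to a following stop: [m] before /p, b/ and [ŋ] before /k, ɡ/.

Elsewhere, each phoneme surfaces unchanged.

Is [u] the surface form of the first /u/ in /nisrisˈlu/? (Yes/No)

/u/ (word-final) is in the target of rule 1 but the environment (in an unstressed syllable) is not met → [u].
The actual realization is [u], which matches [u].

Yes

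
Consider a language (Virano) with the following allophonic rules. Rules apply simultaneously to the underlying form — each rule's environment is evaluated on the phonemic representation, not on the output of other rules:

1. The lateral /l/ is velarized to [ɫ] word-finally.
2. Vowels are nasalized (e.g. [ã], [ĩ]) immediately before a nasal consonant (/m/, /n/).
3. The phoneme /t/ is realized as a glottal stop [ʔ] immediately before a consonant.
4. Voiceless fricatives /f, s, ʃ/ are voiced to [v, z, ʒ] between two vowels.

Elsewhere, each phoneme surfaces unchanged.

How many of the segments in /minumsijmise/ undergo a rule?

Segments that undergo a rule: /i/ → [ĩ] (rule 2); /u/ → [ũ] (rule 2); /s/ → [z] (rule 4).
All other segments surface unchanged.

3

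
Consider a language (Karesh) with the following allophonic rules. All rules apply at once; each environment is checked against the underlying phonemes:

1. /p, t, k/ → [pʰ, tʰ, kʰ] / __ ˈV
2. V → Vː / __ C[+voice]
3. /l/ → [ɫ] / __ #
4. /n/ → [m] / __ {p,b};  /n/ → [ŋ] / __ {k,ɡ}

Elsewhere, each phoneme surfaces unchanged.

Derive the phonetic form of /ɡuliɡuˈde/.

/u/ (between /ɡ/ and /l/): before a voiced consonant, so rule 2 applies → [uː].
/l/ (between /u/ and /i/) is in the target of rule 3 but the environment (word-finally) is not met → [l].
/i/ meets the environment for rule 2 (before a voiced consonant) → [iː].
/u/ (between /ɡ/ and /d/) occurs before a voiced consonant → [uː] by rule 2.
/e/ (word-final) fails the environment for rule 2, so it stays [e].

[ɡuːliːɡuːˈde]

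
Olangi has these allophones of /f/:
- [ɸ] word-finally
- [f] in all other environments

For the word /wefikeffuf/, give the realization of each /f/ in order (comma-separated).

Occurrence 1 (position 3): no conditioning environment matches → elsewhere allophone [f].
Occurrence 2 (position 7): no conditioning environment matches → elsewhere allophone [f].
Occurrence 3 (position 8): no conditioning environment matches → elsewhere allophone [f].
Occurrence 4 (position 10): word-finally → [ɸ].

[f], [f], [f], [ɸ]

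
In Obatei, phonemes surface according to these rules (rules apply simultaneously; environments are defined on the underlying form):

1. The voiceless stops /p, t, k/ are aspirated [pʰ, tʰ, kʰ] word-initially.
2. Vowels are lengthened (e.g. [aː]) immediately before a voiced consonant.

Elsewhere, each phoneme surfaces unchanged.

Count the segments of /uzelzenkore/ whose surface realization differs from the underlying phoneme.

Segments that undergo a rule: /u/ → [uː] (rule 2); /e/ → [eː] (rule 2); /e/ → [eː] (rule 2); /o/ → [oː] (rule 2).
All other segments surface unchanged.

4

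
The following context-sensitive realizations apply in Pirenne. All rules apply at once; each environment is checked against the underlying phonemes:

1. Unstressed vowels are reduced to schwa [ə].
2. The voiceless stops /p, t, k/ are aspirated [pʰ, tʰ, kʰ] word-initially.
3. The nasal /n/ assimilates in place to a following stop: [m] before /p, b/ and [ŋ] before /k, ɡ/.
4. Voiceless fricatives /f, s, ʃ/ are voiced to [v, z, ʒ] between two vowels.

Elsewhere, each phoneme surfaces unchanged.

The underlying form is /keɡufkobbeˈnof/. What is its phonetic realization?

/k/ meets the environment for rule 2 (word-initially) → [kʰ].
/e/ meets the environment for rule 1 (in an unstressed syllable) → [ə].
/ɡ/ (between /e/ and /u/) is unaffected → [ɡ].
/u/ — between /ɡ/ and /f/, in an unstressed syllable — surfaces as [ə] (rule 1).
/f/ (between /u/ and /k/) fails the environment for rule 4, so it stays [f].
/k/ (between /f/ and /o/) fails the environment for rule 2, so it stays [k].
/o/ (between /k/ and /b/): in an unstressed syllable, so rule 1 applies → [ə].
/b/ (between /o/ and /b/): no rule targets it → [b].
/b/ — not in any rule's target class → [b].
/e/ — between /b/ and /n/, in an unstressed syllable — surfaces as [ə] (rule 1).
/n/ (between /e/ and /o/) fails the environment for rule 3, so it stays [n].
/o/ — between /n/ and /f/; rule 1 does not apply here → [o].
/f/ (word-final) is in the target of rule 4 but the environment (between two vowels) is not met → [f].

[kʰəɡəfkəbbəˈnof]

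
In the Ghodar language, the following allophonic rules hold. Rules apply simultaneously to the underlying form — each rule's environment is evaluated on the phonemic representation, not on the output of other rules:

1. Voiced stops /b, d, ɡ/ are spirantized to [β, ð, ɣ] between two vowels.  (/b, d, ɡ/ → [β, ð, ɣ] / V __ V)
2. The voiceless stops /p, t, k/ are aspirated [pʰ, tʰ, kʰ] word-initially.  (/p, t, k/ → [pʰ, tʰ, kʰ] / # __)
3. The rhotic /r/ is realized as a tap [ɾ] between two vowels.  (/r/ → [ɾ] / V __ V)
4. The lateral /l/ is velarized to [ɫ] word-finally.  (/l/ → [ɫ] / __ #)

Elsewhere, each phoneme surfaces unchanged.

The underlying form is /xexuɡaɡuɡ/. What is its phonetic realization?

[xexuɣaɣuɡ]

/x/ (word-initial) is unaffected → [x].
/e/ stays [e].
/x/ (between /e/ and /u/) is unaffected → [x].
/u/ stays [u].
/ɡ/ — between /u/ and /a/, between two vowels — surfaces as [ɣ] (rule 1).
/a/ (between /ɡ/ and /ɡ/) is unaffected → [a].
Rule 1 applies to /ɡ/ (between /a/ and /u/: between two vowels) → [ɣ].
/u/ (between /ɡ/ and /ɡ/) is unaffected → [u].
/ɡ/ — word-final; rule 1 does not apply here → [ɡ].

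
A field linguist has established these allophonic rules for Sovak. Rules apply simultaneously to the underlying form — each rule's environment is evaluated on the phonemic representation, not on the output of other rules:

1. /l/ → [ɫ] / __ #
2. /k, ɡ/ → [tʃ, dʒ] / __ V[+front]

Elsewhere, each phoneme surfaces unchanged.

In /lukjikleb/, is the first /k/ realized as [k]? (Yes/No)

/k/ (between /u/ and /j/) fails the environment for rule 2, so it stays [k].
The actual realization is [k], which matches [k].

Yes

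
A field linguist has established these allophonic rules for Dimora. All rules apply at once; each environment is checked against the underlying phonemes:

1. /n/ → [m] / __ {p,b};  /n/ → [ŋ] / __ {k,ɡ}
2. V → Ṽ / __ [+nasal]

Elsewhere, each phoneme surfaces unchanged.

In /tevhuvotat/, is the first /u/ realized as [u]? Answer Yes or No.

/u/ — between /h/ and /v/; rule 2 does not apply here → [u].
The actual realization is [u], which matches [u].

Yes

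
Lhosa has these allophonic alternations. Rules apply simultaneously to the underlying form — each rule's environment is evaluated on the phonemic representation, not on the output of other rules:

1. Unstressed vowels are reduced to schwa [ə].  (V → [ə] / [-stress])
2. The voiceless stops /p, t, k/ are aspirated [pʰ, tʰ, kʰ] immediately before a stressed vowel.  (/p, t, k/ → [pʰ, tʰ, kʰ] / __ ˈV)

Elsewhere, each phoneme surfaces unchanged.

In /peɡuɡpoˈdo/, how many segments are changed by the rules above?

3

Segments that undergo a rule: /e/ → [ə] (rule 1); /u/ → [ə] (rule 1); /o/ → [ə] (rule 1).
All other segments surface unchanged.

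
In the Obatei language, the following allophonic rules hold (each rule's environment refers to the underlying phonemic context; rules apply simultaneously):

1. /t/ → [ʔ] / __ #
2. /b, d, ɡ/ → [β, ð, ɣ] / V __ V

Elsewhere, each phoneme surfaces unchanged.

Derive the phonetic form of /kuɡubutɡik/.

/k/ (word-initial): no rule targets it → [k].
/u/ stays [u].
/ɡ/ (between /u/ and /u/): between two vowels, so rule 2 applies → [ɣ].
/u/ (between /ɡ/ and /b/) is unaffected → [u].
/b/ (between /u/ and /u/): between two vowels, so rule 2 applies → [β].
/u/ (between /b/ and /t/) is unaffected → [u].
/t/ — between /u/ and /ɡ/; rule 1 does not apply here → [t].
/ɡ/ (between /t/ and /i/): rule 2 targets it, but not between two vowels → unchanged [ɡ].
/i/ (between /ɡ/ and /k/): no rule targets it → [i].
/k/ stays [k].

[kuɣuβutɡik]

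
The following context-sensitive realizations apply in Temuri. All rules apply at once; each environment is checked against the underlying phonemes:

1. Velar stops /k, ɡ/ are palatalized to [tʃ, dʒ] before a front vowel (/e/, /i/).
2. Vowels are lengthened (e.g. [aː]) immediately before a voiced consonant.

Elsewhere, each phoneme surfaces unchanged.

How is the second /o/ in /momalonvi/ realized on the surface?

[oː]

/o/ — between /l/ and /n/, before a voiced consonant — surfaces as [oː] (rule 2).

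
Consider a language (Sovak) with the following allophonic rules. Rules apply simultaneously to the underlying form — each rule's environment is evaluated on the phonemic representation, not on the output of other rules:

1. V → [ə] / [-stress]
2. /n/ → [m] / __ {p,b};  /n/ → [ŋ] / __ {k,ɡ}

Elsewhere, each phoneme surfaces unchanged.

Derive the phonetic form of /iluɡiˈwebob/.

Rule 1 applies to /i/ (word-initial: in an unstressed syllable) → [ə].
/l/ stays [l].
/u/ (between /l/ and /ɡ/) occurs in an unstressed syllable → [ə] by rule 1.
/ɡ/ (between /u/ and /i/) is unaffected → [ɡ].
/i/ meets the environment for rule 1 (in an unstressed syllable) → [ə].
/w/ stays [w].
/e/ (between /w/ and /b/): rule 1 targets it, but not in an unstressed syllable → unchanged [e].
/b/ stays [b].
/o/ (between /b/ and /b/) occurs in an unstressed syllable → [ə] by rule 1.
/b/ — not in any rule's target class → [b].

[ələɡəˈwebəb]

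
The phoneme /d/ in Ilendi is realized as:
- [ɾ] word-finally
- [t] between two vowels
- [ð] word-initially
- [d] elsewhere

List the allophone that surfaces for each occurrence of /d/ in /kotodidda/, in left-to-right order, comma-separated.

Occurrence 1 (position 5): between two vowels → [t].
Occurrence 2 (position 7): no conditioning environment matches → elsewhere allophone [d].
Occurrence 3 (position 8): no conditioning environment matches → elsewhere allophone [d].

[t], [d], [d]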